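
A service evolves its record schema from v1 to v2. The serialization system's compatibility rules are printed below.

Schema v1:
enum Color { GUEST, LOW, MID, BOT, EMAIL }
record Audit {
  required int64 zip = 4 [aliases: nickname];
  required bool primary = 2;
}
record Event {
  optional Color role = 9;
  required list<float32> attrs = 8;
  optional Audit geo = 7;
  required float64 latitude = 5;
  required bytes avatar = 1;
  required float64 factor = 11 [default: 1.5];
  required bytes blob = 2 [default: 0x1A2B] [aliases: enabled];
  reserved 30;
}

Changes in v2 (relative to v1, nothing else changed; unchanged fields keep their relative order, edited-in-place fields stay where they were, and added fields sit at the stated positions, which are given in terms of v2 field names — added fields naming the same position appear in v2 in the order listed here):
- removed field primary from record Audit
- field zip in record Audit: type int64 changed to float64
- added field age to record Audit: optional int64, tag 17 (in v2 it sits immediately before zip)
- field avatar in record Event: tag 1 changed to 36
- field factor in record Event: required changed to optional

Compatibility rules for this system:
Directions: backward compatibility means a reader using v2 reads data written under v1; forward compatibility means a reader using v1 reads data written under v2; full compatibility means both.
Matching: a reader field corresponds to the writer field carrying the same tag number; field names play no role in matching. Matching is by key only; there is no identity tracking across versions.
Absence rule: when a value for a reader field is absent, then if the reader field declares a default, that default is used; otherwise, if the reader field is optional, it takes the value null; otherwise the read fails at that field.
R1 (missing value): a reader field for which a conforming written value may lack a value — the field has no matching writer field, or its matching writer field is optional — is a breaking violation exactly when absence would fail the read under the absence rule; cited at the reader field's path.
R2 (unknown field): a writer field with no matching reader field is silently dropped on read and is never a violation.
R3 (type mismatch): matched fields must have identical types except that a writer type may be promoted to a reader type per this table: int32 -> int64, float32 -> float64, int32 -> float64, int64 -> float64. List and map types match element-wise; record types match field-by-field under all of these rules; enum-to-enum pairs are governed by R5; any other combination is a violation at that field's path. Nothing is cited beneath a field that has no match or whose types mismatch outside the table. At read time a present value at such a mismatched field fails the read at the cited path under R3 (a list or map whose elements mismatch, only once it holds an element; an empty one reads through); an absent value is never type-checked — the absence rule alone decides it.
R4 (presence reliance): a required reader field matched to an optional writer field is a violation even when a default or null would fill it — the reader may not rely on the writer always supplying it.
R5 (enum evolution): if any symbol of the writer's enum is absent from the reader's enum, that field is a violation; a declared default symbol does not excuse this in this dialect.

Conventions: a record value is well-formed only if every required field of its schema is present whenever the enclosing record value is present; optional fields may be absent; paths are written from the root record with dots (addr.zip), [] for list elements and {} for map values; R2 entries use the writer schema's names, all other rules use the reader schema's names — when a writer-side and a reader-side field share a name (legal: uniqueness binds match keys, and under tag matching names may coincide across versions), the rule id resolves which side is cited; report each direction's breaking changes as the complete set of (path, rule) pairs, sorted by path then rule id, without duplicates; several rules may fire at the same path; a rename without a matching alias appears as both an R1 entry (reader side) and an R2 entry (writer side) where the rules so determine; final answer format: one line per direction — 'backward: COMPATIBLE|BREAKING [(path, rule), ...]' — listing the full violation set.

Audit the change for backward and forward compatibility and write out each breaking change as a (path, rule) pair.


each type pair in Event: writer, then reader
backward for Event (reader v2, writer v1):
  role <- role (Color -> Color, writer optional)
  attrs <- attrs (list<float32> -> list<float32>, writer required)
  geo <- geo (Audit -> Audit, writer optional)
  latitude <- latitude (float64 -> float64, writer required)
  avatar has no writer counterpart
  factor <- factor (float64 -> float64, writer required)
  blob <- blob (bytes -> bytes, writer required)
  leftover writer field: avatar
  geo.age has no writer counterpart
  geo.zip <- geo.zip (int64 -> float64, writer required)
  leftover writer field: geo.primary
  violation R1 at avatar
  => 1 violation(s): backward is BREAKING for Event
forward for Event (reader v1, writer v2):
  role <- role (Color -> Color, writer optional)
  attrs <- attrs (list<float32> -> list<float32>, writer required)
  geo <- geo (Audit -> Audit, writer optional)
  latitude <- latitude (float64 -> float64, writer required)
  avatar has no writer counterpart
  factor <- factor (float64 -> float64, writer optional)
  blob <- blob (bytes -> bytes, writer required)
  leftover writer field: avatar
  geo.zip <- geo.zip (float64 -> int64, writer required)
  geo.primary has no writer counterpart
  leftover writer field: geo.age
  violation R1 at avatar
  violation R4 at factor
  violation R1 at geo.primary
  violation R3 at geo.zip
  => 4 violation(s): forward is BREAKING for Event

backward: BREAKING [(avatar, R1)]; forward: BREAKING [(avatar, R1), (factor, R4), (geo.primary, R1), (geo.zip, R3)]


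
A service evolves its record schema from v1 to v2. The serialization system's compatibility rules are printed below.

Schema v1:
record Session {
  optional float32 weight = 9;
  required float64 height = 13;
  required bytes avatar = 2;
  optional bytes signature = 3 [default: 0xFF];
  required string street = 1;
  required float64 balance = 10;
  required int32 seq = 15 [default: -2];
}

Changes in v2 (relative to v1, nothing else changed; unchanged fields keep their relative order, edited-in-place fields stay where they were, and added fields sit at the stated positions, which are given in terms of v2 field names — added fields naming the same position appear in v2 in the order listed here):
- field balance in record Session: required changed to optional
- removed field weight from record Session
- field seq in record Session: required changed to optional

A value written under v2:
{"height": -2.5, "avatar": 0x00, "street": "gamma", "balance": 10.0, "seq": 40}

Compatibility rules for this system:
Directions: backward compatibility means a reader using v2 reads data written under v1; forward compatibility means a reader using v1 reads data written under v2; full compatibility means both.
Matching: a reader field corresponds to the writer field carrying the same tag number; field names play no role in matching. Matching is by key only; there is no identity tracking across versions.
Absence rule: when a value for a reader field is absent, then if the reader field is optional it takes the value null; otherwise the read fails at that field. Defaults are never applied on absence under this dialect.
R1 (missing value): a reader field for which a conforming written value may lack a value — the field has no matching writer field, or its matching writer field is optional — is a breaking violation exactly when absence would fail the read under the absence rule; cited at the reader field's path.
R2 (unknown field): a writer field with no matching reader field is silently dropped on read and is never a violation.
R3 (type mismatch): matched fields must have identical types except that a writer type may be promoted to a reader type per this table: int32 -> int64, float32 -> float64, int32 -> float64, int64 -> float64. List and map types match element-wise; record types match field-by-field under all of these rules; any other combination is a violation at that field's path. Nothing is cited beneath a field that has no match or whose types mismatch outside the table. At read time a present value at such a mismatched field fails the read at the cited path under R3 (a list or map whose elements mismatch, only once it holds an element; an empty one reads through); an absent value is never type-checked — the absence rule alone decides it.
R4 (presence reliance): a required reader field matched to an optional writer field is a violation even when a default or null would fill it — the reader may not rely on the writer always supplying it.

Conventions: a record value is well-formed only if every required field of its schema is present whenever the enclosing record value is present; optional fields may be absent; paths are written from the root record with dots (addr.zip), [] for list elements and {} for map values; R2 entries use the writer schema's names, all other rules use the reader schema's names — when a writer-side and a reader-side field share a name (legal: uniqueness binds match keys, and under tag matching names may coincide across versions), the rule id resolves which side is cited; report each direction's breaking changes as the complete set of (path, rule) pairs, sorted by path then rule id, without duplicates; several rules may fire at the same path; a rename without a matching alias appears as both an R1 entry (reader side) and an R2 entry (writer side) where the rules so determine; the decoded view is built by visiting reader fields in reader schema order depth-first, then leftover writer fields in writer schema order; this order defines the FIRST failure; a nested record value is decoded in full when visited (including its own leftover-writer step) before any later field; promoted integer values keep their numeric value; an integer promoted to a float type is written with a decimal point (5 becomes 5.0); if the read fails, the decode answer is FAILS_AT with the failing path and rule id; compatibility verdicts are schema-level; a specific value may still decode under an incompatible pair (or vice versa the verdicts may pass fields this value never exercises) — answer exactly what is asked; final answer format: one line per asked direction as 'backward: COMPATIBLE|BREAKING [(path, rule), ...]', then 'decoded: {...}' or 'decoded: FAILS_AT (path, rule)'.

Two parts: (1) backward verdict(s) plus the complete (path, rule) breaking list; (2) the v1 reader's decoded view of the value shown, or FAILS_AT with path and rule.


backward: COMPATIBLE []; decoded: {"weight": null, "height": -2.5, "avatar": 0x00, "signature": null, "street": "gamma", "balance": 10.0, "seq": 40}

each type pair in Session: writer, then reader
backward pass over Session, reader schema v2, writer schema v1:
  height <- height (float64 -> float64, writer required)
  avatar <- avatar (bytes -> bytes, writer required)
  signature <- signature (bytes -> bytes, writer optional)
  street <- street (string -> string, writer required)
  balance <- balance (float64 -> float64, writer required)
  seq <- seq (int32 -> int32, writer required)
  writer weight: unknown to reader
  nothing fires on Session: backward is COMPATIBLE
decoding the Session value with the v1 reader:
  weight := null (missing; optional => null)
  height := -2.5
  avatar := 0x00
  signature := null (missing; optional => null)
  street := "gamma"
  balance := 10.0
  seq := 40
  => decoded: {"weight": null, "height": -2.5, "avatar": 0x00, "signature": null, "street": "gamma", "balance": 10.0, "seq": 40}
diffs on Session not affecting the asked answer:
  field balance in record Session: required changed to optional -> fires only in the forward direction of Session, which is not asked here
  removed field weight from record Session -> inert for the asked Session verdict: nothing fires
  field seq in record Session: required changed to optional -> fires only in the forward direction of Session, which is not asked here


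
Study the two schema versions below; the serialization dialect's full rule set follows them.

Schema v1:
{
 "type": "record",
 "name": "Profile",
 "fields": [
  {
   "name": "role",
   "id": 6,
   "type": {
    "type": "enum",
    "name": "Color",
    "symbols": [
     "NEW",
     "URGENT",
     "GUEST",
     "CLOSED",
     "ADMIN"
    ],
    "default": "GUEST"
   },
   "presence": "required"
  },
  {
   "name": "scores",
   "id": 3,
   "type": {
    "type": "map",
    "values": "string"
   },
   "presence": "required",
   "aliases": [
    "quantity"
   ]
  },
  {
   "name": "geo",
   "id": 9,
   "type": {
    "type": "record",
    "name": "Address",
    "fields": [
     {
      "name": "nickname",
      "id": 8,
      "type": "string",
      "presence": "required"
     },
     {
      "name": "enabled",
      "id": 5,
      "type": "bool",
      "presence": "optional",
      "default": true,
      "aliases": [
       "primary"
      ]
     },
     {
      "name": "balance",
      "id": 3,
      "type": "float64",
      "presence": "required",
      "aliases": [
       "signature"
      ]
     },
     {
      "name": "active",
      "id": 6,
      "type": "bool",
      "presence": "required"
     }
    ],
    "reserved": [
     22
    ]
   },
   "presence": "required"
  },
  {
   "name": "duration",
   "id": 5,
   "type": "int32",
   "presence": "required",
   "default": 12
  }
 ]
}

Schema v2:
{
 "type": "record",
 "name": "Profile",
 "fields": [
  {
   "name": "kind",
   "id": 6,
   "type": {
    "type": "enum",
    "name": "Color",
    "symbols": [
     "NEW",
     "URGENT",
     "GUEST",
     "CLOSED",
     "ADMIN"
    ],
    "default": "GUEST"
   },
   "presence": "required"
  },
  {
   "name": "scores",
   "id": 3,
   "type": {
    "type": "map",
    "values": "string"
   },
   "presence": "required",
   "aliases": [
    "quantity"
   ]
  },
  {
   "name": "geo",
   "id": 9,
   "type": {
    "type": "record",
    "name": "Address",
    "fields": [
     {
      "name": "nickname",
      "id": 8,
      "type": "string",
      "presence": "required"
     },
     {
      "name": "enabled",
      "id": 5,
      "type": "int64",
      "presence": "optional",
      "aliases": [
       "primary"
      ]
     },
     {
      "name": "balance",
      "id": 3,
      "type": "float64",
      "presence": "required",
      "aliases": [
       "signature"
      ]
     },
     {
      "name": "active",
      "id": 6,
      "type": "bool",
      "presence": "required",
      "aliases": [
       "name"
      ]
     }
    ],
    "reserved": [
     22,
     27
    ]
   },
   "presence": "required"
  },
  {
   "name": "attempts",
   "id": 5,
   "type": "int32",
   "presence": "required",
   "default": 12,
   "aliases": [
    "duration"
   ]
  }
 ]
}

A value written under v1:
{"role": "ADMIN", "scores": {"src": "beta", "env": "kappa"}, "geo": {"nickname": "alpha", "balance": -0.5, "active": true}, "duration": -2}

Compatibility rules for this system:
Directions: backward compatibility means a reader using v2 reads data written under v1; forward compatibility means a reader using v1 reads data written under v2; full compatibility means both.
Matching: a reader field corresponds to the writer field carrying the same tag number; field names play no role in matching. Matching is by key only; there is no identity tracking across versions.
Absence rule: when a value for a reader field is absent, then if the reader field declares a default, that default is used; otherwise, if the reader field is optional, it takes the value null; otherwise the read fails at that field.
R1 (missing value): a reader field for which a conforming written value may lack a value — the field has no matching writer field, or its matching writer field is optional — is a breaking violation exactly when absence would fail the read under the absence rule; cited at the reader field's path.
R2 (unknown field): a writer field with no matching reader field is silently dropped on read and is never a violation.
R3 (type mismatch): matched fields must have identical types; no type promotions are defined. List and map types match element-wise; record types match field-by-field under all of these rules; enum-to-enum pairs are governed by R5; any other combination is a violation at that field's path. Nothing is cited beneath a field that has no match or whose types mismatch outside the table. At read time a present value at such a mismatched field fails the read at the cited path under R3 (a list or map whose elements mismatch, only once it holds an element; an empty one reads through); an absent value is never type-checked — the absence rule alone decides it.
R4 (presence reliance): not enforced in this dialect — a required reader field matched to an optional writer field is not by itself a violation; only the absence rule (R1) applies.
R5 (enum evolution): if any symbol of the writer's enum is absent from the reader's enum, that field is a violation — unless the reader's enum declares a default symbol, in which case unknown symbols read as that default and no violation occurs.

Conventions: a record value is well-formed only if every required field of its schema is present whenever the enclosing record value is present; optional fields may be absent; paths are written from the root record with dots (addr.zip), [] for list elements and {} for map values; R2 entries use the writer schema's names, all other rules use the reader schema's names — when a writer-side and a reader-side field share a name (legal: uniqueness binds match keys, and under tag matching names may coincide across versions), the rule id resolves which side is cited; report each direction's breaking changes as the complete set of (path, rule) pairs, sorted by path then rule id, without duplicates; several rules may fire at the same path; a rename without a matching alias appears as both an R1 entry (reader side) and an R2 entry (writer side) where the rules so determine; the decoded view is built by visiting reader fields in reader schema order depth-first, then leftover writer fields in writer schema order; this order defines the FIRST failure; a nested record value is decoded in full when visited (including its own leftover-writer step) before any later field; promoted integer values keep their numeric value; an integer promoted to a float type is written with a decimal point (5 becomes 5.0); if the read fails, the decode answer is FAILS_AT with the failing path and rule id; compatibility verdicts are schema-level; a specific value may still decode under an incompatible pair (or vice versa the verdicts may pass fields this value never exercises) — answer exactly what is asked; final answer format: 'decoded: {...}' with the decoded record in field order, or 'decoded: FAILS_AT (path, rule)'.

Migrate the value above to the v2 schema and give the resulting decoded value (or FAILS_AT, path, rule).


the writer's type comes first in each Profile pair
migrating the Profile value to v2:
  kind := "ADMIN" (from writer role)
  scores := {"src": "beta", "env": "kappa"}
  geo.nickname := "alpha"
  geo.enabled := null (absent, optional -> null)
  geo.balance := -0.5
  geo.active := true
  attempts := -2 (from writer duration)
  => decoded: {"kind": "ADMIN", "scores": {"src": "beta", "env": "kappa"}, "geo": {"nickname": "alpha", "enabled": null, "balance": -0.5, "active": true}, "attempts": -2}

decoded: {"kind": "ADMIN", "scores": {"src": "beta", "env": "kappa"}, "geo": {"nickname": "alpha", "enabled": null, "balance": -0.5, "active": true}, "attempts": -2}


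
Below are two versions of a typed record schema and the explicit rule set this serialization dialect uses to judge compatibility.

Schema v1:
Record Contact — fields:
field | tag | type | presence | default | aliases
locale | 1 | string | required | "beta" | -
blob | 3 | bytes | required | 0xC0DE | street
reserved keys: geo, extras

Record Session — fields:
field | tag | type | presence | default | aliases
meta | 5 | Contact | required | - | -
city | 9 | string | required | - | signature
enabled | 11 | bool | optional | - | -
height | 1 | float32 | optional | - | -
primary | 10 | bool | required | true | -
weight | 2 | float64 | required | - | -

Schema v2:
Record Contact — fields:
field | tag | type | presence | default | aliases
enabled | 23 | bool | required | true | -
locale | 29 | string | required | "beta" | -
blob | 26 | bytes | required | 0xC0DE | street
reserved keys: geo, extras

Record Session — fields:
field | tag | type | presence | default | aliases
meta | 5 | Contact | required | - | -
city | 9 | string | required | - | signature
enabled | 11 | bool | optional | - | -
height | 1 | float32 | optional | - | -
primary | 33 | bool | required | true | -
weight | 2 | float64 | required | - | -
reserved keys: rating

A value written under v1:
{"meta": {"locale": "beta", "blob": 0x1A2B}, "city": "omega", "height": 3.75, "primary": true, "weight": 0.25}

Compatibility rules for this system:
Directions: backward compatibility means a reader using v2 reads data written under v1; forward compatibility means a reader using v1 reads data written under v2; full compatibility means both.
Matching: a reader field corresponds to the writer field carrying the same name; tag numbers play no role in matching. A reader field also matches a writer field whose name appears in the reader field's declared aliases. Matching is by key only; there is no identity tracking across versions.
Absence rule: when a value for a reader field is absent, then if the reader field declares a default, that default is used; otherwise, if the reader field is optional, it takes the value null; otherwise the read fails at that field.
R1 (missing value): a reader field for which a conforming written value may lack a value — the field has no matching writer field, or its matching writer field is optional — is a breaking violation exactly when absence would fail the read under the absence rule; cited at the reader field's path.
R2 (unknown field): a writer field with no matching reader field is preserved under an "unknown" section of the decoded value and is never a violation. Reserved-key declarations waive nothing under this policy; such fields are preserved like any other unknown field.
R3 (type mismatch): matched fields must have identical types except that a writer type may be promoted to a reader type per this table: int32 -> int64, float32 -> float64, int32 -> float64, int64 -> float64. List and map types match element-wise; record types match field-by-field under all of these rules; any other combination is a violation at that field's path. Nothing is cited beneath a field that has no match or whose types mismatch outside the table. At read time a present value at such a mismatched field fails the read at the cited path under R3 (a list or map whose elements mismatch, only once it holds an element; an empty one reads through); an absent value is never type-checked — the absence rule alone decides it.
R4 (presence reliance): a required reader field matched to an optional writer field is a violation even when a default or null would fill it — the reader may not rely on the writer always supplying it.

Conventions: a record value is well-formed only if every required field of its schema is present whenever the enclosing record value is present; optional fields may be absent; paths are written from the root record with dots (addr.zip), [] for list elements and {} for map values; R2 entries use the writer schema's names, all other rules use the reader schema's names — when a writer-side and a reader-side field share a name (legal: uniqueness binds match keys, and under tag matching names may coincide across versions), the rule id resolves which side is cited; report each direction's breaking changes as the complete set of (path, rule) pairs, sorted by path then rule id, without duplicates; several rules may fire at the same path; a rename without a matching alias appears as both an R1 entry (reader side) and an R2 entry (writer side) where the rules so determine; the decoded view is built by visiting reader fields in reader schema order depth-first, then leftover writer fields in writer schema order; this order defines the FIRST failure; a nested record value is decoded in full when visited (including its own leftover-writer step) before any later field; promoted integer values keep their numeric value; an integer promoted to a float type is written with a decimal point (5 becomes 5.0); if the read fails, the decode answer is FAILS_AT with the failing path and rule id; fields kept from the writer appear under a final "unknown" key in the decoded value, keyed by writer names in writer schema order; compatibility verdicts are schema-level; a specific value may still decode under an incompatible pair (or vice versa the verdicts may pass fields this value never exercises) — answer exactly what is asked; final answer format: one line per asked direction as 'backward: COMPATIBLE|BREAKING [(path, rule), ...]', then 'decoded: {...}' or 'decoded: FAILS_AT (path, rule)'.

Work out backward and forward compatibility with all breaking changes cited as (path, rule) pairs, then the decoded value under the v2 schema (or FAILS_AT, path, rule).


in Session below, arrows point writer -> reader
checking backward for Session: reader v2 against writer v1:
  meta <- meta (Contact -> Contact, writer required)
  city <- city (string -> string, writer required)
  enabled <- enabled (bool -> bool, writer optional)
  height <- height (float32 -> float32, writer optional)
  primary <- primary (bool -> bool, writer required)
  weight <- weight (float64 -> float64, writer required)
  meta.enabled: no writer match
  meta.locale <- meta.locale (string -> string, writer required)
  meta.blob <- meta.blob (bytes -> bytes, writer required)
  => no violations; backward on Session: COMPATIBLE
checking forward for Session: reader v1 against writer v2:
  meta <- meta (Contact -> Contact, writer required)
  city <- city (string -> string, writer required)
  enabled <- enabled (bool -> bool, writer optional)
  height <- height (float32 -> float32, writer optional)
  primary <- primary (bool -> bool, writer required)
  weight <- weight (float64 -> float64, writer required)
  meta.locale <- meta.locale (string -> string, writer required)
  meta.blob <- meta.blob (bytes -> bytes, writer required)
  writer meta.enabled: unknown to reader
  => no violations; forward on Session: COMPATIBLE
decode (reader v2):
  meta.enabled := true (missing; default applied)
  meta.locale := "beta"
  meta.blob := 0x1A2B
  city := "omega"
  enabled := null (missing; optional => null)
  height := 3.75
  primary := true
  weight := 0.25
  => decoded: {"meta": {"enabled": true, "locale": "beta", "blob": 0x1A2B}, "city": "omega", "enabled": null, "height": 3.75, "primary": true, "weight": 0.25}

backward: COMPATIBLE []; forward: COMPATIBLE []; decoded: {"meta": {"enabled": true, "locale": "beta", "blob": 0x1A2B}, "city": "omega", "enabled": null, "height": 3.75, "primary": true, "weight": 0.25}


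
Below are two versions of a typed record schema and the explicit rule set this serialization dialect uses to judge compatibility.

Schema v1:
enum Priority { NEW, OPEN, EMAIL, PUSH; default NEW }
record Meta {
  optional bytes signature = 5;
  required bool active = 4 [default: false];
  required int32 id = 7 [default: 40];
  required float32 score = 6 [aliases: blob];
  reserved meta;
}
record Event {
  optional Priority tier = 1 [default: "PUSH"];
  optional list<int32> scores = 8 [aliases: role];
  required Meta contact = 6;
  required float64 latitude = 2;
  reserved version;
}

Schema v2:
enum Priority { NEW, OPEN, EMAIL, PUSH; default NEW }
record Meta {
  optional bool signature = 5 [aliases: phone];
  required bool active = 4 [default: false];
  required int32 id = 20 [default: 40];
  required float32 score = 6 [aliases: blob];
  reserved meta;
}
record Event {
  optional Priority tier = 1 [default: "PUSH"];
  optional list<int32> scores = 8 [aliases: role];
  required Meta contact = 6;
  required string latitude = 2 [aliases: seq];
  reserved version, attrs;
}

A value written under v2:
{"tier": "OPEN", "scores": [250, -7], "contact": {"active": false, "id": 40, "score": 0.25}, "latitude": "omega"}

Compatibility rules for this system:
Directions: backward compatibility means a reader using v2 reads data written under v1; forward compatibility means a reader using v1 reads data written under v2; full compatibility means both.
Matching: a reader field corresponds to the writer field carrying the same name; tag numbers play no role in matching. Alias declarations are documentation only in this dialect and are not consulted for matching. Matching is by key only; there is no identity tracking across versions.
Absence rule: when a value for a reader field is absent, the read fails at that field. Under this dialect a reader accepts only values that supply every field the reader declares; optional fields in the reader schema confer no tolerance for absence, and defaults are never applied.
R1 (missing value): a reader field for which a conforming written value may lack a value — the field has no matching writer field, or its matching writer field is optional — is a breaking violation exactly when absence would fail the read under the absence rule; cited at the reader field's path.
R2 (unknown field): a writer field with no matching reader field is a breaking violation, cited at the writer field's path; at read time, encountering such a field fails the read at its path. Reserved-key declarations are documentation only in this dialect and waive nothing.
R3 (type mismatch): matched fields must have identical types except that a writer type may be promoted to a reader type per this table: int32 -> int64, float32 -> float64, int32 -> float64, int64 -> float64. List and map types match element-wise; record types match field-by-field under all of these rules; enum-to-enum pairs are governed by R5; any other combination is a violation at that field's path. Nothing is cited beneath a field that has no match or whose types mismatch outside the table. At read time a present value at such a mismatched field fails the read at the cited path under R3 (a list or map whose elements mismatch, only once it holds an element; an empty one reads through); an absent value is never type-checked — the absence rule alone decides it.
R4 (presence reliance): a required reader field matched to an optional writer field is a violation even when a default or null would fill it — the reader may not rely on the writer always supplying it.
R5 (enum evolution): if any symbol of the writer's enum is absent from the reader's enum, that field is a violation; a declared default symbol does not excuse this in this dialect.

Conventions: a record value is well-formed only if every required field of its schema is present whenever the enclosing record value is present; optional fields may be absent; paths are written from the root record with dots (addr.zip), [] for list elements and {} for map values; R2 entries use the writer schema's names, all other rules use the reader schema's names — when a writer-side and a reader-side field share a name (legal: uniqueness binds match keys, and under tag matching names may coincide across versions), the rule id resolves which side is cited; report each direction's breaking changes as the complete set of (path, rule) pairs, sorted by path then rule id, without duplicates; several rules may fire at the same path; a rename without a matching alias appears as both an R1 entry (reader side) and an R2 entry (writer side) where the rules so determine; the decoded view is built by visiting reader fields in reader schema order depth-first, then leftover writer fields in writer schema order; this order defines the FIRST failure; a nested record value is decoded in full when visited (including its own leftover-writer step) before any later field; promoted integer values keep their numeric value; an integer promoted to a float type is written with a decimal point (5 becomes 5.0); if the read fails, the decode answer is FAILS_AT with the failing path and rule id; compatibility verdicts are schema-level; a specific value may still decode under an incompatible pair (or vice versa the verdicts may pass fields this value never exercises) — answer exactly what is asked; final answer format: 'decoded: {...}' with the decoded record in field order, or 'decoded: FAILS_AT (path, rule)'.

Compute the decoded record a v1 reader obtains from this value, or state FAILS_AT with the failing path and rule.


arrows below run writer -> reader for Event
decoding the Event value with the v1 reader:
  tier := "OPEN"
  scores := [250, -7]
  read fails at contact.signature under R1 (no fill)
  => FAILS_AT (contact.signature, R1)
the rest of the Event diff is inert for this question:
  field id in record Meta: tag 7 changed to 20 -> triggers nothing under the printed rules; the Event answer is the same either way
  field latitude in record Event: type float64 changed to string -> changes Event's schema-level verdicts only — the decode of this value is the same

decoded: FAILS_AT (contact.signature, R1)


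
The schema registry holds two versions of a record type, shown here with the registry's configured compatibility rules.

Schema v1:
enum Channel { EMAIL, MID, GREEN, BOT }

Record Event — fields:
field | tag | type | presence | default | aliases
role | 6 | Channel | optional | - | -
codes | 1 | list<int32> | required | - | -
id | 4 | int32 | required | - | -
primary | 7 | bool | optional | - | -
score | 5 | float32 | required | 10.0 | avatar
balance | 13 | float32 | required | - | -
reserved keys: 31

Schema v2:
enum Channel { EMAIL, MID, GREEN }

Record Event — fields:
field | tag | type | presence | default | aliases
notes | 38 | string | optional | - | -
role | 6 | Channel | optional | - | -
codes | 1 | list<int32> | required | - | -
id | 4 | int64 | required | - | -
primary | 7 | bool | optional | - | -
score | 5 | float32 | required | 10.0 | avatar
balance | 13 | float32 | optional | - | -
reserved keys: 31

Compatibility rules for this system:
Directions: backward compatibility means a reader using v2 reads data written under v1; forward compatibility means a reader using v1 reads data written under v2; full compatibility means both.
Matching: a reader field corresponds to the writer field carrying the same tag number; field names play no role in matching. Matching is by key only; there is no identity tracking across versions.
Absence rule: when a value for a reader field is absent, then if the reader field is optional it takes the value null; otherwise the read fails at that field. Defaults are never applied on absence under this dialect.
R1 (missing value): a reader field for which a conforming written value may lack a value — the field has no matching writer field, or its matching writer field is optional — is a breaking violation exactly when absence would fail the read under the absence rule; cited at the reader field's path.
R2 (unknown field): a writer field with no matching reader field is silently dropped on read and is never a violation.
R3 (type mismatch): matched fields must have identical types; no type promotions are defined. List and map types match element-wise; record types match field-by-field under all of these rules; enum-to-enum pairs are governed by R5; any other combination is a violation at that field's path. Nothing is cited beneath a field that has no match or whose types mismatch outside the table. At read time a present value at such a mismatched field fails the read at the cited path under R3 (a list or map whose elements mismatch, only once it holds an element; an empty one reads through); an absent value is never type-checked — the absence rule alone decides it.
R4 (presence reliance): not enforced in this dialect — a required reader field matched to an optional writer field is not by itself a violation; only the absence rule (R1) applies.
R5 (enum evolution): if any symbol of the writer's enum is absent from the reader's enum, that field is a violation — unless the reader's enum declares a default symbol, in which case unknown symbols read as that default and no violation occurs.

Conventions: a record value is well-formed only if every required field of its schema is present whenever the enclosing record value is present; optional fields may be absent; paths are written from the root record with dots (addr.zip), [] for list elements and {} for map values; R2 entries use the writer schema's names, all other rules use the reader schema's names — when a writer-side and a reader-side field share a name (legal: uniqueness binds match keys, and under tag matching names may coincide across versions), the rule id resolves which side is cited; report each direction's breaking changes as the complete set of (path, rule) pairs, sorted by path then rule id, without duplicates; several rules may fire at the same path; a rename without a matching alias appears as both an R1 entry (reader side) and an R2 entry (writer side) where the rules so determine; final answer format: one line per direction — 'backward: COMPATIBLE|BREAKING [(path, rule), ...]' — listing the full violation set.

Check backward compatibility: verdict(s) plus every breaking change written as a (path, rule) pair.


backward: BREAKING [(id, R3), (role, R5)]

in Event below, arrows point writer -> reader
checking backward for Event: reader v2 against writer v1:
  no writer field matches reader notes
  role: Channel -> Channel, writer optional; from role
  codes: list<int32> -> list<int32>, writer required; from codes
  id: int32 -> int64, writer required; from id
  primary: bool -> bool, writer optional; from primary
  score: float32 -> float32, writer required; from score
  balance: float32 -> float32, writer required; from balance
  R3 fires at id
  R5 fires at role
  => backward: BREAKING (2)
remaining Event differences; none change what is asked:
  field balance in record Event: required changed to optional -> matters only for Event's forward compatibility — outside the asked direction
  added field notes to record Event: optional string, tag 38 (in v2 it sits immediately before role) -> triggers nothing under Event's printed rules — same verdict


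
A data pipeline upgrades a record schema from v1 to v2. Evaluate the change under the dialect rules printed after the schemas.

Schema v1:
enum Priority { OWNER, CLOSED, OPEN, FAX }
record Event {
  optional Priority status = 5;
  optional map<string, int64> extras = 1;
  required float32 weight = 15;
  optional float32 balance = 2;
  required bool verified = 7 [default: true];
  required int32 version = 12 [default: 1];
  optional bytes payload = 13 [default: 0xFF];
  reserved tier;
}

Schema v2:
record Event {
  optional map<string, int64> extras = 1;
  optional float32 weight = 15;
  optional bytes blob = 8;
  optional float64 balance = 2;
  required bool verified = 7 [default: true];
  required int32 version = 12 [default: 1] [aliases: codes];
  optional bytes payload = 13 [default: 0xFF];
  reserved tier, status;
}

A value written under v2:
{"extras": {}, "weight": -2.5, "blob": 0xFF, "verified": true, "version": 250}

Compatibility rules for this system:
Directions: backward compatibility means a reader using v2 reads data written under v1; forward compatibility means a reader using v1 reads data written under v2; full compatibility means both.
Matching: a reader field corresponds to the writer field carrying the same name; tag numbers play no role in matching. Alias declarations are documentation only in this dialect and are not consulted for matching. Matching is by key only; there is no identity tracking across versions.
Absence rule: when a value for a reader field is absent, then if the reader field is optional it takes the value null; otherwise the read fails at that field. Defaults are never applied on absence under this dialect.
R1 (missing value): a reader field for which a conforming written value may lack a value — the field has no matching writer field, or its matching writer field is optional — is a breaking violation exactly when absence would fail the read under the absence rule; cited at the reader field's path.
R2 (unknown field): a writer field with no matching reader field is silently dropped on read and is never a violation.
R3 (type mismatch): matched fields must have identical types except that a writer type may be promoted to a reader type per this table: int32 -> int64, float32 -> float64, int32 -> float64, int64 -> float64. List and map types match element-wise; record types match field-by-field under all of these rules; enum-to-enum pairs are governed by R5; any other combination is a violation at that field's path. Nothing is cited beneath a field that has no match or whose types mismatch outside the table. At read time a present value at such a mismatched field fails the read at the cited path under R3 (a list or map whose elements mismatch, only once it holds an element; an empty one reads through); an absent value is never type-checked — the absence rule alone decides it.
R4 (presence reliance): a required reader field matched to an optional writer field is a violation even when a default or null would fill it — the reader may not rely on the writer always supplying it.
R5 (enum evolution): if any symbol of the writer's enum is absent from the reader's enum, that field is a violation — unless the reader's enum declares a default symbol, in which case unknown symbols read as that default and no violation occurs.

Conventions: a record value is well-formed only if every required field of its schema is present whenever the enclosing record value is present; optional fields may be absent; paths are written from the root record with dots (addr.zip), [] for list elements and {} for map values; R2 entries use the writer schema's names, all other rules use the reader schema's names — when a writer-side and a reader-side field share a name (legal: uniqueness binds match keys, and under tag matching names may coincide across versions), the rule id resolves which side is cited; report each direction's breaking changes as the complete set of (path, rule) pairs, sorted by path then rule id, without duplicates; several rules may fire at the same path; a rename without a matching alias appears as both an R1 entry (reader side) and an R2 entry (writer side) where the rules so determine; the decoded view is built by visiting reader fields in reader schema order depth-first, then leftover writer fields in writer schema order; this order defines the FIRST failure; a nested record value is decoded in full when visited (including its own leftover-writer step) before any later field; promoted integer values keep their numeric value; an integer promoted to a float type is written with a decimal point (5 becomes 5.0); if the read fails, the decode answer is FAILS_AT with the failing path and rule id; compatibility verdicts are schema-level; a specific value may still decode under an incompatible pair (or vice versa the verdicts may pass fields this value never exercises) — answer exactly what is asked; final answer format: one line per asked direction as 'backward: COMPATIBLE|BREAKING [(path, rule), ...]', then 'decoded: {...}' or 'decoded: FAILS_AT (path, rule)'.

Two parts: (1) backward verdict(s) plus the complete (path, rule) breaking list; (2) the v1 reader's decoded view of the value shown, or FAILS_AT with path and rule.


backward: COMPATIBLE []; decoded: {"status": null, "extras": {}, "weight": -2.5, "balance": null, "verified": true, "version": 250, "payload": null}

arrows below run writer -> reader for Event
backward pass over Event, reader schema v2, writer schema v1:
  writer optional, map<string, int64> -> map<string, int64>: reader extras maps from writer extras
  writer required, float32 -> float32: reader weight maps from writer weight
  no writer field matches reader blob
  writer optional, float32 -> float64: reader balance maps from writer balance
  writer required, bool -> bool: reader verified maps from writer verified
  writer required, int32 -> int32: reader version maps from writer version
  writer optional, bytes -> bytes: reader payload maps from writer payload
  status (writer side), unknown to reader
  => backward verdict for Event: COMPATIBLE, no violations
decode walk for Event under reader schema v1:
  status := null (absent, optional -> null)
  extras := {}
  weight := -2.5
  balance := null (absent, optional -> null)
  verified := true
  version := 250
  payload := null (absent, optional -> null)
  writer blob: unknown -> dropped
  => decoded: {"status": null, "extras": {}, "weight": -2.5, "balance": null, "verified": true, "version": 250, "payload": null}
remaining Event differences; none change what is asked:
  removed field status from record Event (its key "status" joins the reserved list) -> inert for the asked Event verdict: nothing fires
  added field blob to record Event: optional bytes, tag 8 (in v2 it sits immediately before balance) -> inert for the asked Event verdict: nothing fires
  field weight in record Event: required changed to optional -> its effect on Event is confined to the forward direction, not asked
  field balance in record Event: type float32 changed to float64 -> its effect on Event is confined to the forward direction, not asked
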